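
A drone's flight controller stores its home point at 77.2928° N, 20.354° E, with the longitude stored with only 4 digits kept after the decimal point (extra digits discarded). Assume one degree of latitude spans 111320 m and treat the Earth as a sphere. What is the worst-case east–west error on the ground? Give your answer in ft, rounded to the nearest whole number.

Truncating at 4 decimal places can drop up to a full unit in the last place, so the longitude may be off by as much as 0.0001°.
Parallels shrink by cos φ, so at 77.2928° a degree of longitude is 111320 × 0.2200 ≈ 24486.9 m.
So at most 0.0001° × 24486.9 ≈ 2.44869 m east–west.
In feet: 2.44869 m ÷ 0.3048 ≈ 8.0338 ft.

8 ft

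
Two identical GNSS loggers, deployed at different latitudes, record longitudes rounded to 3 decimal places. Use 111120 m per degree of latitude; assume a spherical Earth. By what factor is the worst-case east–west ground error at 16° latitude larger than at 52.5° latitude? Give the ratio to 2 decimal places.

Rounding to 3 decimal places leaves the longitude within ±0.0005° of the true value.
At 16°: 0.0005° × 111120 × cos 16° = 0.0005 × 111120 × 0.9613 ≈ 53.408 m.
Error at 52.5° = 0.0005° × 111120 × cos 52.5° ≈ 55.56 × 0.6088 = 33.823 m.
Ratio: 53.408 / 33.823 = cos 16° / cos 52.5° ≈ 1.5790.

1.58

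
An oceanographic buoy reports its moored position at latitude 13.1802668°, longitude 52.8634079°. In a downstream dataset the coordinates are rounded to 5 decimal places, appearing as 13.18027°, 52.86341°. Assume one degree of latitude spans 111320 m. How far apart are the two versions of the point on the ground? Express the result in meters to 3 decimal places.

0.423 meters

Δlat = 13.1802668 − 13.18027 = -0.0000032°; Δlon = 52.8634079 − 52.86341 = -0.0000021°.
North–south shift: -0.0000032 × 111320 = -0.356224 m.
East–west at this latitude: -0.0000021° × 111320 × cos 13.1803° ≈ -0.0000021 × 108388 = -0.227614 m.
Distance: √(0.356224² + 0.227614²) ≈ 0.422733 m.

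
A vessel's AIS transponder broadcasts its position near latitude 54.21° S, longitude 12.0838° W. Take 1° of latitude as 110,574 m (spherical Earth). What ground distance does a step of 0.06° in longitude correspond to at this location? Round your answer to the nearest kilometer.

One degree of longitude here spans 110574 × cos 54.21° = 110574 × 0.5848 ≈ 64665.5 m; 0.06° of that is 3879.93 m.
That is 3879.93 m = 3.8799 km.

4 kilometers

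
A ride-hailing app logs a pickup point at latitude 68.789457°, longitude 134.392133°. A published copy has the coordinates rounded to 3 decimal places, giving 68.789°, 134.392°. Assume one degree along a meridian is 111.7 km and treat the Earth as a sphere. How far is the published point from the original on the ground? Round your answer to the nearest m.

51 m

The latitude changed by +0.000457° and the longitude by +0.000133°.
North–south shift: 0.000457 × 111700 = 51.0469 m.
East–west at this latitude: 0.000133° × 111700 × cos 68.789° ≈ 0.000133 × 40413.5 = 5.37499 m.
Distance: √(51.0469² + 5.37499²) ≈ 51.3291 m.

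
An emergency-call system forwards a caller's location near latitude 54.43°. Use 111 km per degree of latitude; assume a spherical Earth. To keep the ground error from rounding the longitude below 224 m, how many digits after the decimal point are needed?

At 54.43° one degree of longitude covers 111000 × cos 54.43° ≈ 111000 × 0.5817 ≈ 64568.4 m.
With N decimal places the half-ulp bound is 0.5·10⁻ᴺ°, or 0.5·10⁻ᴺ × 64568.4 m on the ground.
Setting 32284.2 × 10⁻ᴺ ≤ 224 gives 10ᴺ ≥ 144.1, i.e. N ≥ 2.16.
At 2 places the error can reach 323 m, but 3 places keeps it to 32.3 m.

3 decimal places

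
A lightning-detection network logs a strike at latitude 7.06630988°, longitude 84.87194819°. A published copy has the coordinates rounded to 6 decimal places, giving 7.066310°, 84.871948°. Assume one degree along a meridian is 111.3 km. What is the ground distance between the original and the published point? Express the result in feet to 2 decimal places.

Δlat = 7.06630988 − 7.066310 = -0.00000012°; Δlon = 84.87194819 − 84.871948 = +0.00000019°.
North–south shift: -0.00000012 × 111300 = -0.013356 m.
E–W at 7.06631°: 0.00000019° × 111300 × cos 7.06631° = 0.00000019 × 111300 × 0.9924 ≈ 0.0209864 m.
Distance: √(0.013356² + 0.0209864²) ≈ 0.0248759 m.
In feet: 0.0248759 m ÷ 0.3048 ≈ 0.081614 ft.

0.08 feet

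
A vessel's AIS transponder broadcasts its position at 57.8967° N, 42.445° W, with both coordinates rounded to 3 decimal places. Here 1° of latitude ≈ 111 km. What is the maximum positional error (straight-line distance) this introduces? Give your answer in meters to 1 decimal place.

Rounding to 3 decimal places leaves each coordinate within ±0.0005° of the true value.
Latitude error → 0.0005 × 111000 = 55.5 m along the meridian.
Longitude error → 0.0005 × 111000 × cos 57.8967° = 0.0005 × 111000 × 0.5314 ≈ 29.4953 m.
Combining orthogonally: (55.5² + 29.4953²)^½ ≈ 62.8508 m.

62.9 meters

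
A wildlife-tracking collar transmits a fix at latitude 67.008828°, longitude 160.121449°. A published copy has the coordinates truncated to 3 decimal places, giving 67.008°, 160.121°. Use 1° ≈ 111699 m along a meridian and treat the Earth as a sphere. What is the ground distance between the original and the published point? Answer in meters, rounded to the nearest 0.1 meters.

94.5 meters

The latitude changed by +0.000828° and the longitude by +0.000449°.
North–south shift: 0.000828 × 111699 = 92.4868 m.
E–W at 67.008°: 0.000449° × 111699 × cos 67.008° = 0.000449 × 111699 × 0.3906 ≈ 19.5898 m.
Hypotenuse of the two orthogonal shifts: √(92.4868² + 19.5898²) = 94.5387 m.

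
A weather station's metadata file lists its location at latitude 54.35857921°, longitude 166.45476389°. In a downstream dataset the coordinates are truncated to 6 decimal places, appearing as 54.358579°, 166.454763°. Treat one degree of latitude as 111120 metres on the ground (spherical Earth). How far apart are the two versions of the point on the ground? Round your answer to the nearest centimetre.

The latitude changed by +0.00000021° and the longitude by +0.00000089°.
North–south shift: 0.00000021 × 111120 = 0.0233352 m.
E–W at 54.3586°: 0.00000089° × 111120 × cos 54.3586° = 0.00000089 × 111120 × 0.5827 ≈ 0.0576282 m.
Hypotenuse of the two orthogonal shifts: √(0.0233352² + 0.0576282²) = 0.0621735 m.
That is 0.0621735 m = 6.2173 cm.

6 centimetres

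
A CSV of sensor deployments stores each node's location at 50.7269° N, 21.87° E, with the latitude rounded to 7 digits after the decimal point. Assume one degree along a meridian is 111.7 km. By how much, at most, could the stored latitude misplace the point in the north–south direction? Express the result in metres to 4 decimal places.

Rounding to 7 decimal places leaves the latitude within ±5e-08° of the true value.
Along the meridian that is 5e-08° × 111700 m/° = 0.005585 m.

0.0056 metres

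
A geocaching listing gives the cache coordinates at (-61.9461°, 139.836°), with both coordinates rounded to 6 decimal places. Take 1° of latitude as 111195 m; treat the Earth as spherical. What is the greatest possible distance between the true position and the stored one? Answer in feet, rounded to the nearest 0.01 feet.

Rounding to 6 decimal places leaves each coordinate within ±5e-07° of the true value.
Latitude error → 5e-07 × 111195 = 0.0555975 m along the meridian.
Longitude error → 5e-07 × 111195 × cos 61.9461° = 5e-07 × 111195 × 0.4703 ≈ 0.0261476 m.
The two errors are perpendicular, so the maximum displacement is √(0.0555975² + 0.0261476²) ≈ 0.0614392 m.
In feet: 0.0614392 m ÷ 0.3048 ≈ 0.20157 ft.

0.20 feet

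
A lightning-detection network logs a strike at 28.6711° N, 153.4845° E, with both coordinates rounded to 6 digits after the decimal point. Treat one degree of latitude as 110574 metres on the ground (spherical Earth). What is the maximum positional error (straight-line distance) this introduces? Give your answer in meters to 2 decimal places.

0.07 meters

Rounding to 6 decimal places leaves each coordinate within ±5e-07° of the true value.
Latitude error → 5e-07 × 110574 = 0.055287 m along the meridian.
Longitude error → 5e-07 × 110574 × cos 28.6711° = 5e-07 × 110574 × 0.8774 ≈ 0.0485082 m.
Combining orthogonally: (0.055287² + 0.0485082²)^½ ≈ 0.0735506 m.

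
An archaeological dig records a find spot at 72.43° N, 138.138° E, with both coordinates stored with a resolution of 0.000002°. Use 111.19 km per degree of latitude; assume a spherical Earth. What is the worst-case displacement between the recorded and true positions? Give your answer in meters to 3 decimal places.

With a 0.000002° grid the true value lies within half a step, ±0.000002°/2 = ±1e-06°, of the stored one.
Latitude error → 1e-06 × 111190 = 0.11119 m along the meridian.
East–west component at 72.43°: 1e-06° × 111190 × cos 72.43° ≈ 1e-06 × 33565 ≈ 0.033565 m.
Worst case both components are at the extreme and orthogonal: √(0.11119² + 0.033565²) ≈ 0.116146 m.

0.116 meters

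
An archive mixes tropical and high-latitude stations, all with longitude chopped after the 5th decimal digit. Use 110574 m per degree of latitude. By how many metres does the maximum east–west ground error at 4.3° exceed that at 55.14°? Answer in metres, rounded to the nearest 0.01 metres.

0.47 metres

Truncating at 5 decimal places can drop up to a full unit in the last place, so the longitude may be off by as much as 1e-05°.
Error at 4.3° = 1e-05° × 110574 × cos 4.3° ≈ 1.1057 × 0.9972 = 1.1026 m.
At 55.14°: 1e-05° × 110574 × cos 55.14° = 1e-05 × 110574 × 0.5716 ≈ 0.63201 m.
So the lower-latitude error exceeds the higher by 1.1026 − 0.63201 = 0.47062 m.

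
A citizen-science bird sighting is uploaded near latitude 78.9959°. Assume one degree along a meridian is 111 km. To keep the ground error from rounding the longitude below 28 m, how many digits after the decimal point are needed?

At 78.9959° one degree of longitude covers 111000 × cos 78.9959° ≈ 111000 × 0.1909 ≈ 21187.6 m.
Rounding to N decimal places gives at most 0.5 × 10⁻ᴺ degrees of error, i.e. 0.5 × 10⁻ᴺ × 21187.6 m.
Setting 10593.8 × 10⁻ᴺ ≤ 28 gives 10ᴺ ≥ 378.3, i.e. N ≥ 2.58.
N = 2 would give 106 m (too coarse); N = 3 gives 10.6 m ≤ 28 m.

3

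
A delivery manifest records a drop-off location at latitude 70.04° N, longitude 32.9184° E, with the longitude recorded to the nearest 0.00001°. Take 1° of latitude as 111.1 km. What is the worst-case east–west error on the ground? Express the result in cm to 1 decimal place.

Rounding to 5 decimal places leaves the longitude within ±5e-06° of the true value.
One degree of longitude at 70.04° is 111100 × cos 70.04° ≈ 111100 × 0.3414 = 37925.5 m.
So at most 5e-06° × 37925.5 ≈ 0.189628 m east–west.
That is 0.189628 m = 18.963 cm.

19.0 cm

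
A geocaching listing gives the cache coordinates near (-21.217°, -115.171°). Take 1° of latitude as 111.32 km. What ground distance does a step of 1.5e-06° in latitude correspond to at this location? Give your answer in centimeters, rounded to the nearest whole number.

Along a meridian 1.5e-06° is 1.5e-06 × 111320 = 0.16698 m.
That is 0.16698 m = 16.698 cm.

17 centimeters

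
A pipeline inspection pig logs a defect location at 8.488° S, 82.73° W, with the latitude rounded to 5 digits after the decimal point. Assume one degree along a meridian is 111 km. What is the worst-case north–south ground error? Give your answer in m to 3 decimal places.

0.555 m

Rounding to 5 decimal places leaves the latitude within ±5e-06° of the true value.
So the N–S error is at most 5e-06 × 111000 = 0.555 m.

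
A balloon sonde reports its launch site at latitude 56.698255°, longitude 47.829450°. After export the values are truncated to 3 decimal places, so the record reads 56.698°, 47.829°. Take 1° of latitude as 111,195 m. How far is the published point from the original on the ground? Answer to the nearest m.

The latitude changed by +0.000255° and the longitude by +0.000450°.
North–south shift: 0.000255 × 111195 = 28.3547 m.
East–west at this latitude: 0.000450° × 111195 × cos 56.698° ≈ 0.000450 × 61051.8 = 27.4733 m.
Combined displacement = (28.3547² + 27.4733²)^½ ≈ 39.4813 m.

39 m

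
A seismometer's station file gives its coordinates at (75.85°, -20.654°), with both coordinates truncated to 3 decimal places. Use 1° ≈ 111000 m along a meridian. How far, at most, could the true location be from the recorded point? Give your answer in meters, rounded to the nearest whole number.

Truncating at 3 decimal places can drop up to a full unit in the last place, so each coordinate may be off by as much as 0.001°.
Latitude error → 0.001 × 111000 = 111 m along the meridian.
East–west component at 75.85°: 0.001° × 111000 × cos 75.85° ≈ 0.001 × 27135.2 ≈ 27.1352 m.
The two errors are perpendicular, so the maximum displacement is √(111² + 27.1352²) ≈ 114.269 m.

114 meters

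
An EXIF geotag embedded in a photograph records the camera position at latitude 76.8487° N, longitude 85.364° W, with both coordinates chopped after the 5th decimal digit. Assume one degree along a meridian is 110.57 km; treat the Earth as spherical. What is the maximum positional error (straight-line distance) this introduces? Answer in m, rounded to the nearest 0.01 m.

1.13 m

Truncating at 5 decimal places can drop up to a full unit in the last place, so each coordinate may be off by as much as 1e-05°.
N–S: 1e-05° × 110570 m/° = 1.1057 m.
Longitude error → 1e-05 × 110570 × cos 76.8487° = 1e-05 × 110570 × 0.2275 ≈ 0.251572 m.
The two errors are perpendicular, so the maximum displacement is √(1.1057² + 0.251572²) ≈ 1.13396 m.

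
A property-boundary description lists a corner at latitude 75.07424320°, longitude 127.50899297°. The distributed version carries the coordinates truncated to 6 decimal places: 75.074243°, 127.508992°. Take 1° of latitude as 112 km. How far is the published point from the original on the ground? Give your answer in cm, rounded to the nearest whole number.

Δlat = 75.07424320 − 75.074243 = +0.00000020°; Δlon = 127.50899297 − 127.508992 = +0.00000097°.
N–S: 0.00000020° × 112000 m/° = 0.0224 m.
East–west at this latitude: 0.00000097° × 112000 × cos 75.0742° ≈ 0.00000097 × 28847.5 = 0.0279821 m.
Hypotenuse of the two orthogonal shifts: √(0.0224² + 0.0279821²) = 0.0358435 m.
That is 0.0358435 m = 3.5844 cm.

4 cm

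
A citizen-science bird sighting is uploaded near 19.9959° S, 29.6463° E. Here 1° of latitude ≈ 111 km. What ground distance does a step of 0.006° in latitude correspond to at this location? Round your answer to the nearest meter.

0.006° × 111000 m/° = 666 m.

666 meters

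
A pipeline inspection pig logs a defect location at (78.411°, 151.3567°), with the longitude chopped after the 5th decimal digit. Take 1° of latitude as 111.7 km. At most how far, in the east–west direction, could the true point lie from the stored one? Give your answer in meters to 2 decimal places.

Truncating at 5 decimal places can drop up to a full unit in the last place, so the longitude may be off by as much as 1e-05°.
At latitude 78.411° a degree of longitude spans 111700 m × cos 78.411° = 111700 × 0.2009 ≈ 22439.4 m.
So at most 1e-05° × 22439.4 ≈ 0.224394 m east–west.

0.22 meters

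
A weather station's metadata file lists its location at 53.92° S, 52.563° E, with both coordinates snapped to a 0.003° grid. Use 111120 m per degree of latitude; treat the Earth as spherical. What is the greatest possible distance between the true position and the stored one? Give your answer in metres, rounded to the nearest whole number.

193 metres

With a 0.003° grid the true value lies within half a step, ±0.003°/2 = ±0.0015°, of the stored one.
N–S: 0.0015° × 111120 m/° = 166.68 m.
East–west component at 53.92°: 0.0015° × 111120 × cos 53.92° ≈ 0.0015 × 65440.2 ≈ 98.1602 m.
Combining orthogonally: (166.68² + 98.1602²)^½ ≈ 193.436 m.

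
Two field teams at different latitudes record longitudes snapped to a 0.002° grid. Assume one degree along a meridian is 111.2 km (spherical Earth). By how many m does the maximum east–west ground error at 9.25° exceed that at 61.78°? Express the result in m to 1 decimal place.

With a 0.002° grid the true value lies within half a step, ±0.002°/2 = ±0.001°, of the stored one.
Error at 9.25° = 0.001° × 111200 × cos 9.25° ≈ 111.2 × 0.9870 = 109.75 m.
Error at 61.78° = 0.001° × 111200 × cos 61.78° ≈ 111.2 × 0.4729 = 52.582 m.
So the lower-latitude error exceeds the higher by 109.75 − 52.582 = 57.172 m.

57.2 m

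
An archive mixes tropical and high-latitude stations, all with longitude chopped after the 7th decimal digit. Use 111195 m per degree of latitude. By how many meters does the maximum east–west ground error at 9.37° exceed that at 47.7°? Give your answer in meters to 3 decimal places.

Truncating at 7 decimal places can drop up to a full unit in the last place, so the longitude may be off by as much as 1e-07°.
At 9.37°: 1e-07° × 111195 × cos 9.37° = 1e-07 × 111195 × 0.9867 ≈ 0.010971 m.
Error at 47.7° = 1e-07° × 111195 × cos 47.7° ≈ 0.011119 × 0.6730 = 0.0074836 m.
Difference: 0.010971 − 0.0074836 = 0.0034876 m.

0.003 meters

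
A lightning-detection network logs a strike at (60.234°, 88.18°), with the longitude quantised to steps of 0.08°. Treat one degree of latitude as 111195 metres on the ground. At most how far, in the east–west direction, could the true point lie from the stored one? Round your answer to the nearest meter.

2208 meters

With a 0.08° grid the true value lies within half a step, ±0.08°/2 = ±0.04°, of the stored one.
Parallels shrink by cos φ, so at 60.234° a degree of longitude is 111195 × 0.4965 ≈ 55203.8 m.
So at most 0.04° × 55203.8 ≈ 2208.15 m east–west.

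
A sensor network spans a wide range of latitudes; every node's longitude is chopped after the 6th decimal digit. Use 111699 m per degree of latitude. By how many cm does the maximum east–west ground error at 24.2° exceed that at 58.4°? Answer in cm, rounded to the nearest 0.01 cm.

4.34 cm

Truncating at 6 decimal places can drop up to a full unit in the last place, so the longitude may be off by as much as 1e-06°.
At 24.2°: 1e-06° × 111699 × cos 24.2° = 1e-06 × 111699 × 0.9121 ≈ 0.10188 m.
At 58.4°: 1e-06° × 111699 × cos 58.4° = 1e-06 × 111699 × 0.5240 ≈ 0.058529 m.
So the lower-latitude error exceeds the higher by 0.10188 − 0.058529 = 0.043354 m.
That is 0.0433542 m = 4.3354 cm.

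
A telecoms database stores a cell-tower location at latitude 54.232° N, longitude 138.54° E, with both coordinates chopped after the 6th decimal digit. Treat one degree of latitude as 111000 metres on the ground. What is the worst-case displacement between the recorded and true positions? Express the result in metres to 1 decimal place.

0.1 metres

Truncating at 6 decimal places can drop up to a full unit in the last place, so each coordinate may be off by as much as 1e-06°.
North–south component: 1e-06° × 111000 = 0.111 m.
Longitude error → 1e-06 × 111000 × cos 54.232° = 1e-06 × 111000 × 0.5845 ≈ 0.06488 m.
Worst case both components are at the extreme and orthogonal: √(0.111² + 0.06488²) ≈ 0.128571 m.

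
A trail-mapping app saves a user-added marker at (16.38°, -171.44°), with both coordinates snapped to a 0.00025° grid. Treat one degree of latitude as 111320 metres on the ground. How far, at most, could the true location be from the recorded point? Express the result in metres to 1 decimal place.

With a 0.00025° grid the true value lies within half a step, ±0.00025°/2 = ±0.000125°, of the stored one.
North–south component: 0.000125° × 111320 = 13.915 m.
East–west component at 16.38°: 0.000125° × 111320 × cos 16.38° ≈ 0.000125 × 106802 ≈ 13.3502 m.
Worst case both components are at the extreme and orthogonal: √(13.915² + 13.3502²) ≈ 19.2836 m.

19.3 metres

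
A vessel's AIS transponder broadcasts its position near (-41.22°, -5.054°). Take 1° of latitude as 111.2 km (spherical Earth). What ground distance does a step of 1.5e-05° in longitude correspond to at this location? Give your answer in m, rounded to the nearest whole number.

1 m

One degree of longitude here spans 111200 × cos 41.22° = 111200 × 0.7522 ≈ 83643 m; 1.5e-05° of that is 1.25464 m.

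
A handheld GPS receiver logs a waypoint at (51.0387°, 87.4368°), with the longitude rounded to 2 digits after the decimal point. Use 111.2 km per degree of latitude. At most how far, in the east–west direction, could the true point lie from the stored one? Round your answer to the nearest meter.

350 meters

Rounding to 2 decimal places leaves the longitude within ±0.005° of the true value.
Parallels shrink by cos φ, so at 51.0387° a degree of longitude is 111200 × 0.6288 ≈ 69922 m.
East–west error: 0.005° × 69922 m/° ≈ 349.61 m.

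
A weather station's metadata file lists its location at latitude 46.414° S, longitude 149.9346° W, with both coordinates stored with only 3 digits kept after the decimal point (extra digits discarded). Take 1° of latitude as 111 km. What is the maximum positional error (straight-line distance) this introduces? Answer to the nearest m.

135 m

Truncating at 3 decimal places can drop up to a full unit in the last place, so each coordinate may be off by as much as 0.001°.
North–south component: 0.001° × 111000 = 111 m.
E–W at 46.414°: 0.001° × 111000 × cos 46.414° = 0.001 × 111000 × 0.6894 ≈ 76.5281 m.
Worst case both components are at the extreme and orthogonal: √(111² + 76.5281²) ≈ 134.824 m.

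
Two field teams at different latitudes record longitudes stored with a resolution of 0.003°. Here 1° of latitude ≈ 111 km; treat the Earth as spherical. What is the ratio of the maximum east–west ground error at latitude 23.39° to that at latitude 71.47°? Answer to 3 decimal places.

2.888

With a 0.003° grid the true value lies within half a step, ±0.003°/2 = ±0.0015°, of the stored one.
At 23.39°: 0.0015° × 111000 × cos 23.39° = 0.0015 × 111000 × 0.9178 ≈ 152.82 m.
Error at 71.47° = 0.0015° × 111000 × cos 71.47° ≈ 166.5 × 0.3178 = 52.914 m.
The ratio reduces to cos 23.39° / cos 71.47° = 0.9178/0.3178 ≈ 2.8880.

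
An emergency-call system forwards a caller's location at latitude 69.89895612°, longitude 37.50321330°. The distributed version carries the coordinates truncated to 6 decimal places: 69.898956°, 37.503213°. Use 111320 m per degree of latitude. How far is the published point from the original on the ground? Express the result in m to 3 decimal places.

Δlat = 69.89895612 − 69.898956 = +0.00000012°; Δlon = 37.50321330 − 37.503213 = +0.00000030°.
North–south shift: 0.00000012 × 111320 = 0.0133584 m.
East–west at this latitude: 0.00000030° × 111320 × cos 69.899° ≈ 0.00000030 × 38258.1 = 0.0114774 m.
Distance: √(0.0133584² + 0.0114774²) ≈ 0.0176119 m.

0.018 m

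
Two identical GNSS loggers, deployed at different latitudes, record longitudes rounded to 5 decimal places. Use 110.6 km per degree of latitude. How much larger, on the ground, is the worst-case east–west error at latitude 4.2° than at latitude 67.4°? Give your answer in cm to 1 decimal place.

33.9 cm

Rounding to 5 decimal places leaves the longitude within ±5e-06° of the true value.
Error at 4.2° = 5e-06° × 110600 × cos 4.2° ≈ 0.553 × 0.9973 = 0.55151 m.
At 67.4°: 5e-06° × 110600 × cos 67.4° = 5e-06 × 110600 × 0.3843 ≈ 0.21252 m.
Difference: 0.55151 − 0.21252 = 0.339 m.
That is 0.339 m = 33.9 cm.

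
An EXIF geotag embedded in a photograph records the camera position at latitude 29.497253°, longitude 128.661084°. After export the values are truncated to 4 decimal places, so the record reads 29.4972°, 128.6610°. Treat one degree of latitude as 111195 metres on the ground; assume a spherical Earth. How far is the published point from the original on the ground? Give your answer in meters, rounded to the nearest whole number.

10 meters

Δlat = 29.497253 − 29.4972 = +0.000053°; Δlon = 128.661084 − 128.6610 = +0.000084°.
North–south shift: 0.000053 × 111195 = 5.89334 m.
E–W at 29.4972°: 0.000084° × 111195 × cos 29.4972° = 0.000084 × 111195 × 0.8704 ≈ 8.12968 m.
Combined displacement = (5.89334² + 8.12968²)^½ ≈ 10.0411 m.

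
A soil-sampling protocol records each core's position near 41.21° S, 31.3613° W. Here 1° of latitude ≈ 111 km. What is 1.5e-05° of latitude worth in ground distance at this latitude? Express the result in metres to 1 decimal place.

Along a meridian 1.5e-05° is 1.5e-05 × 111000 = 1.665 m.

1.7 metres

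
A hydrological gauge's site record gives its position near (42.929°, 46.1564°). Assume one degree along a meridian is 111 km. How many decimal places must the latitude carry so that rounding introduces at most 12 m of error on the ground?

4

One degree of latitude covers 111000 m.
N decimal places → at most half a unit in the last place, 0.5 × 10⁻ᴺ° = 111000/2 × 10⁻ᴺ m.
Need 0.5 × 111000 × 10⁻ᴺ ≤ 12 → 10⁻ᴺ ≤ 2.162e-04, so N ≥ 3.67.
N = 3 would give 55.5 m (too coarse); N = 4 gives 5.55 m ≤ 12 m.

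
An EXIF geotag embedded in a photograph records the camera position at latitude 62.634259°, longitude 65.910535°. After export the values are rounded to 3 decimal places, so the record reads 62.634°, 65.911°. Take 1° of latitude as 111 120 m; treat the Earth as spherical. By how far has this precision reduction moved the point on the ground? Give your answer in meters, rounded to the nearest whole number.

37 meters

Δlat = 62.634259 − 62.634 = +0.000259°; Δlon = 65.910535 − 65.911 = -0.000465°.
N–S: 0.000259° × 111120 m/° = 28.7801 m.
East–west at this latitude: -0.000465° × 111120 × cos 62.634° ≈ -0.000465 × 51078.8 = -23.7517 m.
Combined displacement = (28.7801² + 23.7517²)^½ ≈ 37.3153 m.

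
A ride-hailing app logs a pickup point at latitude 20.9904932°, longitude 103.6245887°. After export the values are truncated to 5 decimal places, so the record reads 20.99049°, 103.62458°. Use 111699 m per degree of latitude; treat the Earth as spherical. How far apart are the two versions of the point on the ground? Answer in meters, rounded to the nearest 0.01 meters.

0.98 meters

The latitude changed by +0.0000032° and the longitude by +0.0000087°.
North–south shift: 0.0000032 × 111699 = 0.357437 m.
E–W at 20.9905°: 0.0000087° × 111699 × cos 20.9905° = 0.0000087 × 111699 × 0.9336 ≈ 0.907294 m.
Distance: √(0.357437² + 0.907294²) ≈ 0.975163 m.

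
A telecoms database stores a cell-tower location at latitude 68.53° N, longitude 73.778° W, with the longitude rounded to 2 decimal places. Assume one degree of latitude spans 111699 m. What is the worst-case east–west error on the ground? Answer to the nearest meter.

Rounding to 2 decimal places leaves the longitude within ±0.005° of the true value.
At latitude 68.53° a degree of longitude spans 111699 m × cos 68.53° = 111699 × 0.3660 ≈ 40883.4 m.
East–west error: 0.005° × 40883.4 m/° ≈ 204.417 m.

204 meters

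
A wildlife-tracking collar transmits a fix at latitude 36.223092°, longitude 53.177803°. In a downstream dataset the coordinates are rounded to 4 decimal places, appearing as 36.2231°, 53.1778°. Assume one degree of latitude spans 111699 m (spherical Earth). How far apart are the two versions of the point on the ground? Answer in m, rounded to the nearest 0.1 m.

Δlat = 36.223092 − 36.2231 = -0.000008°; Δlon = 53.177803 − 53.1778 = +0.000003°.
North–south shift: -0.000008 × 111699 = -0.893592 m.
E–W at 36.2231°: 0.000003° × 111699 × cos 36.2231° = 0.000003 × 111699 × 0.8067 ≈ 0.27033 m.
Hypotenuse of the two orthogonal shifts: √(0.893592² + 0.27033²) = 0.933587 m.

0.9 m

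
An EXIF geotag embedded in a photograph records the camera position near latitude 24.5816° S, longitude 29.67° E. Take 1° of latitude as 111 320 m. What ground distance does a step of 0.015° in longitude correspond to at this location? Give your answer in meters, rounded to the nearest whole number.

1518 meters

One degree of longitude here spans 111320 × cos 24.5816° = 111320 × 0.9094 ≈ 101231 m; 0.015° of that is 1518.47 m.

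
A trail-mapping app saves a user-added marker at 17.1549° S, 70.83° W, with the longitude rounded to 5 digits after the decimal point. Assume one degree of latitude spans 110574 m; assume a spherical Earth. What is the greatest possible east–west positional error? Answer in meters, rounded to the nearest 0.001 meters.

0.528 meters

Rounding to 5 decimal places leaves the longitude within ±5e-06° of the true value.
Parallels shrink by cos φ, so at 17.1549° a degree of longitude is 110574 × 0.9555 ≈ 105655 m.
So at most 5e-06° × 105655 ≈ 0.528273 m east–west.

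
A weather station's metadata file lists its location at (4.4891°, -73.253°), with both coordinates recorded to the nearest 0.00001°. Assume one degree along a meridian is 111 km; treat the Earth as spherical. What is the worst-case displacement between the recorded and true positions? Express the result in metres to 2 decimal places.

Rounding to 5 decimal places leaves each coordinate within ±5e-06° of the true value.
North–south component: 5e-06° × 111000 = 0.555 m.
East–west component at 4.4891°: 5e-06° × 111000 × cos 4.4891° ≈ 5e-06 × 110659 ≈ 0.553297 m.
Worst case both components are at the extreme and orthogonal: √(0.555² + 0.553297²) ≈ 0.783686 m.

0.78 metres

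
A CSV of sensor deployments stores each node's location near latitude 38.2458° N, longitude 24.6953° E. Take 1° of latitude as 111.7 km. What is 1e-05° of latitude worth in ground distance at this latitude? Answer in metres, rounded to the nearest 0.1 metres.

Along a meridian 1e-05° is 1e-05 × 111700 = 1.117 m.

1.1 metres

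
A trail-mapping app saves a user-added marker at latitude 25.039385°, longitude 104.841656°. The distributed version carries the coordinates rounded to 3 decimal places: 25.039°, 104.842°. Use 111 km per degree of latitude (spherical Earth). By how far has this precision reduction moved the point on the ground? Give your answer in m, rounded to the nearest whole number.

55 m

The latitude changed by +0.000385° and the longitude by -0.000344°.
N–S: 0.000385° × 111000 m/° = 42.735 m.
E–W at 25.039°: -0.000344° × 111000 × cos 25.039° = -0.000344 × 111000 × 0.9060 ≈ -34.5955 m.
Hypotenuse of the two orthogonal shifts: √(42.735² + 34.5955²) = 54.983 m.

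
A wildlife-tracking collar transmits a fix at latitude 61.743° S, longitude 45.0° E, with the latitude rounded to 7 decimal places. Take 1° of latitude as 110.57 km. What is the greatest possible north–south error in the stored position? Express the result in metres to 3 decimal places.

Rounding to 7 decimal places leaves the latitude within ±5e-08° of the true value.
Along the meridian that is 5e-08° × 110570 m/° = 0.0055285 m.

0.006 metres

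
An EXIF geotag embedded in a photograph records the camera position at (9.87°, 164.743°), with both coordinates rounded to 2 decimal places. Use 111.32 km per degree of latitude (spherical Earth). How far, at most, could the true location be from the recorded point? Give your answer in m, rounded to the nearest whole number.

Rounding to 2 decimal places leaves each coordinate within ±0.005° of the true value.
N–S: 0.005° × 111320 m/° = 556.6 m.
Longitude error → 0.005 × 111320 × cos 9.87° = 0.005 × 111320 × 0.9852 ≈ 548.362 m.
Worst case both components are at the extreme and orthogonal: √(556.6² + 548.362²) ≈ 781.348 m.

781 m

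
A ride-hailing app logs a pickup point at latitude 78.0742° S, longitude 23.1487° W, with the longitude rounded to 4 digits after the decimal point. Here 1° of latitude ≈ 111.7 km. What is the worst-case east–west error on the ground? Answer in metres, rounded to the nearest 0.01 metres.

1.15 metres

Rounding to 4 decimal places leaves the longitude within ±5e-05° of the true value.
One degree of longitude at 78.0742° is 111700 × cos 78.0742° ≈ 111700 × 0.2066 = 23082.2 m.
Maximum E–W displacement: 5e-05 × 23082.2 = 1.15411 m.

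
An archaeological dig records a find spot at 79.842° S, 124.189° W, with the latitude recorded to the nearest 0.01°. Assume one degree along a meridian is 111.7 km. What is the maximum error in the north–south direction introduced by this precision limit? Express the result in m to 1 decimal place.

Rounding to 2 decimal places leaves the latitude within ±0.005° of the true value.
Along the meridian that is 0.005° × 111700 m/° = 558.5 m.

558.5 m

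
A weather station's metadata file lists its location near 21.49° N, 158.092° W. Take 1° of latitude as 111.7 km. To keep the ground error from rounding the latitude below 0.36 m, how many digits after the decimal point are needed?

6

One degree of latitude covers 111700 m.
With N decimal places the half-ulp bound is 0.5·10⁻ᴺ°, or 0.5·10⁻ᴺ × 111700 m on the ground.
Need 0.5 × 111700 × 10⁻ᴺ ≤ 0.36 → 10⁻ᴺ ≤ 6.446e-06, so N ≥ 5.19.
So 6 decimal places suffice (0.0558 m); 5 would allow up to 0.558 m.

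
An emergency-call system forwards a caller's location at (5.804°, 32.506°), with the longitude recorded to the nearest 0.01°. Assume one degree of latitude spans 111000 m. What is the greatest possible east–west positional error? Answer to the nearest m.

Rounding to 2 decimal places leaves the longitude within ±0.005° of the true value.
At latitude 5.804° a degree of longitude spans 111000 m × cos 5.804° = 111000 × 0.9949 ≈ 110431 m.
So at most 0.005° × 110431 ≈ 552.155 m east–west.

552 m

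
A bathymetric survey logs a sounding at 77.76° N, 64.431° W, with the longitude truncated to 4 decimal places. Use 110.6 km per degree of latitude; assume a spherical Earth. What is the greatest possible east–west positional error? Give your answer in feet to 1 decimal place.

7.7 feet

Truncating at 4 decimal places can drop up to a full unit in the last place, so the longitude may be off by as much as 0.0001°.
Parallels shrink by cos φ, so at 77.76° a degree of longitude is 110600 × 0.2120 ≈ 23448 m.
East–west error: 0.0001° × 23448 m/° ≈ 2.3448 m.
In feet: 2.3448 m ÷ 0.3048 ≈ 7.6929 ft.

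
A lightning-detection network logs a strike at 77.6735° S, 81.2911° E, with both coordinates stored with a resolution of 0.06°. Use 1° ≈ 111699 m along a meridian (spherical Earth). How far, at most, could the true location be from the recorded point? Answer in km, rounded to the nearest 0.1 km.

3.4 km

With a 0.06° grid the true value lies within half a step, ±0.06°/2 = ±0.03°, of the stored one.
N–S: 0.03° × 111699 m/° = 3350.97 m.
Longitude error → 0.03 × 111699 × cos 77.6735° = 0.03 × 111699 × 0.2135 ≈ 715.373 m.
Worst case both components are at the extreme and orthogonal: √(3350.97² + 715.373²) ≈ 3426.48 m.
That is 3426.48 m = 3.4265 km.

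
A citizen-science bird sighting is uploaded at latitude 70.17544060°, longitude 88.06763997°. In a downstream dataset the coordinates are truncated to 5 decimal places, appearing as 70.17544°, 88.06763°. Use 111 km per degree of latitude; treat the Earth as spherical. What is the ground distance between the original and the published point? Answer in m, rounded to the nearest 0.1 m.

The latitude changed by +0.00000060° and the longitude by +0.00000997°.
N–S: 0.00000060° × 111000 m/° = 0.0666 m.
East–west at this latitude: 0.00000997° × 111000 × cos 70.1754° ≈ 0.00000997 × 37644.7 = 0.375317 m.
Combined displacement = (0.0666² + 0.375317²)^½ ≈ 0.381181 m.

0.4 m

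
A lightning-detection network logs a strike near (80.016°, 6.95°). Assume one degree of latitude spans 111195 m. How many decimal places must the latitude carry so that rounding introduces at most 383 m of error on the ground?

3

One degree of latitude covers 111195 m.
N decimal places → at most half a unit in the last place, 0.5 × 10⁻ᴺ° = 111195/2 × 10⁻ᴺ m.
Need 0.5 × 111195 × 10⁻ᴺ ≤ 383 → 10⁻ᴺ ≤ 6.889e-03, so N ≥ 2.16.
So 3 decimal places suffice (55.6 m); 2 would allow up to 556 m.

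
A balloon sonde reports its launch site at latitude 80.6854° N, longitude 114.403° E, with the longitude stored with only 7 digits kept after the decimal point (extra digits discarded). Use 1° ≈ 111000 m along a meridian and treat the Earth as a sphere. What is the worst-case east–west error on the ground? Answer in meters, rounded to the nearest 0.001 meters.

0.002 meters

Truncating at 7 decimal places can drop up to a full unit in the last place, so the longitude may be off by as much as 1e-07°.
Parallels shrink by cos φ, so at 80.6854° a degree of longitude is 111000 × 0.1619 ≈ 17965.9 m.
Maximum E–W displacement: 1e-07 × 17965.9 = 0.00179659 m.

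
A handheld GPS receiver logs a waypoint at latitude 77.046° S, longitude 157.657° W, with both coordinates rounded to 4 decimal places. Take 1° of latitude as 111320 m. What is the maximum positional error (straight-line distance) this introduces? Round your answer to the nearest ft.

Rounding to 4 decimal places leaves each coordinate within ±5e-05° of the true value.
Latitude error → 5e-05 × 111320 = 5.566 m along the meridian.
E–W at 77.046°: 5e-05° × 111320 × cos 77.046° = 5e-05 × 111320 × 0.2242 ≈ 1.24772 m.
Combining orthogonally: (5.566² + 1.24772²)^½ ≈ 5.70414 m.
In feet: 5.70414 m ÷ 0.3048 ≈ 18.714 ft.

19 ft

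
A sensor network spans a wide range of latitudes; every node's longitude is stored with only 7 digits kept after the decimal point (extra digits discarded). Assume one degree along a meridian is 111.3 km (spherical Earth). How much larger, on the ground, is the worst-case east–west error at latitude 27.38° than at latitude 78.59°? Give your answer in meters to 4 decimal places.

0.0077 meters

Truncating at 7 decimal places can drop up to a full unit in the last place, so the longitude may be off by as much as 1e-07°.
Error at 27.38° = 1e-07° × 111300 × cos 27.38° ≈ 0.01113 × 0.8880 = 0.0098832 m.
At 78.59°: 1e-07° × 111300 × cos 78.59° = 1e-07 × 111300 × 0.1978 ≈ 0.0022018 m.
Difference: 0.0098832 − 0.0022018 = 0.0076813 m.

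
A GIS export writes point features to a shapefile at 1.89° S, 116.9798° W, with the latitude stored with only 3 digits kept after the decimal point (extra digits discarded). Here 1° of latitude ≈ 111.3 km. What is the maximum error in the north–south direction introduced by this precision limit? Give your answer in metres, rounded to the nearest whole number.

111 metres

Truncating at 3 decimal places can drop up to a full unit in the last place, so the latitude may be off by as much as 0.001°.
Along the meridian that is 0.001° × 111300 m/° = 111.3 m.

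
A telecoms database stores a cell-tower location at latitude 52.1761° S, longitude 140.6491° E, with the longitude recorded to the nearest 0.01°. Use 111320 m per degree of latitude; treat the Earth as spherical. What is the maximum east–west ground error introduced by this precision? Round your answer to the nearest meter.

Rounding to 2 decimal places leaves the longitude within ±0.005° of the true value.
At latitude 52.1761° a degree of longitude spans 111320 m × cos 52.1761° = 111320 × 0.6132 ≈ 68265.5 m.
So at most 0.005° × 68265.5 ≈ 341.327 m east–west.

341 meters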